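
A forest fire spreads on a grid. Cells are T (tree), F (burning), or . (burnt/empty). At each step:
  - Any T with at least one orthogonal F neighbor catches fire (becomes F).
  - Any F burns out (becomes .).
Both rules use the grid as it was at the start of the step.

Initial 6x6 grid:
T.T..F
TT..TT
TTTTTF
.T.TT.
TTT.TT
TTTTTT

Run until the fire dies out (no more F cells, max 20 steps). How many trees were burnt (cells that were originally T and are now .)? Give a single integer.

Answer: 24

Derivation:
Step 1: +2 fires, +2 burnt (F count now 2)
Step 2: +3 fires, +2 burnt (F count now 3)
Step 3: +3 fires, +3 burnt (F count now 3)
Step 4: +3 fires, +3 burnt (F count now 3)
Step 5: +5 fires, +3 burnt (F count now 5)
Step 6: +3 fires, +5 burnt (F count now 3)
Step 7: +4 fires, +3 burnt (F count now 4)
Step 8: +1 fires, +4 burnt (F count now 1)
Step 9: +0 fires, +1 burnt (F count now 0)
Fire out after step 9
Initially T: 25, now '.': 35
Total burnt (originally-T cells now '.'): 24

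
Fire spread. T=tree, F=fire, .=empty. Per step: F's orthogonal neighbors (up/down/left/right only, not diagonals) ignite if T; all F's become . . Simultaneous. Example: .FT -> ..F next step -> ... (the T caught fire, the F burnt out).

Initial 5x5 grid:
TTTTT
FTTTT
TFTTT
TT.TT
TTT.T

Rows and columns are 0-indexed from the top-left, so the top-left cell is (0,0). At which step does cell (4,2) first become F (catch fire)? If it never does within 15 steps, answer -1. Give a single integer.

Step 1: cell (4,2)='T' (+5 fires, +2 burnt)
Step 2: cell (4,2)='T' (+5 fires, +5 burnt)
Step 3: cell (4,2)='F' (+6 fires, +5 burnt)
  -> target ignites at step 3
Step 4: cell (4,2)='.' (+3 fires, +6 burnt)
Step 5: cell (4,2)='.' (+2 fires, +3 burnt)
Step 6: cell (4,2)='.' (+0 fires, +2 burnt)
  fire out at step 6

3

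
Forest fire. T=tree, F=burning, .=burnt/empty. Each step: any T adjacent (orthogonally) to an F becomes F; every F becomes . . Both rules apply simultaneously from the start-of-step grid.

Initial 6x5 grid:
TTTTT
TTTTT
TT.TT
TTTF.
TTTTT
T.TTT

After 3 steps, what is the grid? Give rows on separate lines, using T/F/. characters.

Step 1: 3 trees catch fire, 1 burn out
  TTTTT
  TTTTT
  TT.FT
  TTF..
  TTTFT
  T.TTT
Step 2: 6 trees catch fire, 3 burn out
  TTTTT
  TTTFT
  TT..F
  TF...
  TTF.F
  T.TFT
Step 3: 8 trees catch fire, 6 burn out
  TTTFT
  TTF.F
  TF...
  F....
  TF...
  T.F.F

TTTFT
TTF.F
TF...
F....
TF...
T.F.F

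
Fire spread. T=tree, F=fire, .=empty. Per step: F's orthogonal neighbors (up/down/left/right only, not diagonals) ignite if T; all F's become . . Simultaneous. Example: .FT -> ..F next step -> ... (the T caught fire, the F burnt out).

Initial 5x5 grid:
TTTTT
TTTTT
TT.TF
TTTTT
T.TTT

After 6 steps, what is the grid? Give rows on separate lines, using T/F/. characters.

Step 1: 3 trees catch fire, 1 burn out
  TTTTT
  TTTTF
  TT.F.
  TTTTF
  T.TTT
Step 2: 4 trees catch fire, 3 burn out
  TTTTF
  TTTF.
  TT...
  TTTF.
  T.TTF
Step 3: 4 trees catch fire, 4 burn out
  TTTF.
  TTF..
  TT...
  TTF..
  T.TF.
Step 4: 4 trees catch fire, 4 burn out
  TTF..
  TF...
  TT...
  TF...
  T.F..
Step 5: 4 trees catch fire, 4 burn out
  TF...
  F....
  TF...
  F....
  T....
Step 6: 3 trees catch fire, 4 burn out
  F....
  .....
  F....
  .....
  F....

F....
.....
F....
.....
F....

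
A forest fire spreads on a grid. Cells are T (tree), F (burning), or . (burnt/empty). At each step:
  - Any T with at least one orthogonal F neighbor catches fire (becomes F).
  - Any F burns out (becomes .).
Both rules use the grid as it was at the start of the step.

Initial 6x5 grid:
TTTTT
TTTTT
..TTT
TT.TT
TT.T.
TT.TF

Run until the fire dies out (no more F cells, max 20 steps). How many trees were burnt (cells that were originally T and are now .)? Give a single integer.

Step 1: +1 fires, +1 burnt (F count now 1)
Step 2: +1 fires, +1 burnt (F count now 1)
Step 3: +1 fires, +1 burnt (F count now 1)
Step 4: +2 fires, +1 burnt (F count now 2)
Step 5: +3 fires, +2 burnt (F count now 3)
Step 6: +3 fires, +3 burnt (F count now 3)
Step 7: +3 fires, +3 burnt (F count now 3)
Step 8: +2 fires, +3 burnt (F count now 2)
Step 9: +1 fires, +2 burnt (F count now 1)
Step 10: +0 fires, +1 burnt (F count now 0)
Fire out after step 10
Initially T: 23, now '.': 24
Total burnt (originally-T cells now '.'): 17

Answer: 17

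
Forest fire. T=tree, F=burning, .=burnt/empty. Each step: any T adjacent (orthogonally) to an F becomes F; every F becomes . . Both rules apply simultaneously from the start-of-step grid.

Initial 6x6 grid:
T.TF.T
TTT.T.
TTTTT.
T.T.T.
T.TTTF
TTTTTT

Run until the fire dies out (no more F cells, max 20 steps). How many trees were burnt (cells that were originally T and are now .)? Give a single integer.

Answer: 24

Derivation:
Step 1: +3 fires, +2 burnt (F count now 3)
Step 2: +4 fires, +3 burnt (F count now 4)
Step 3: +5 fires, +4 burnt (F count now 5)
Step 4: +6 fires, +5 burnt (F count now 6)
Step 5: +3 fires, +6 burnt (F count now 3)
Step 6: +2 fires, +3 burnt (F count now 2)
Step 7: +1 fires, +2 burnt (F count now 1)
Step 8: +0 fires, +1 burnt (F count now 0)
Fire out after step 8
Initially T: 25, now '.': 35
Total burnt (originally-T cells now '.'): 24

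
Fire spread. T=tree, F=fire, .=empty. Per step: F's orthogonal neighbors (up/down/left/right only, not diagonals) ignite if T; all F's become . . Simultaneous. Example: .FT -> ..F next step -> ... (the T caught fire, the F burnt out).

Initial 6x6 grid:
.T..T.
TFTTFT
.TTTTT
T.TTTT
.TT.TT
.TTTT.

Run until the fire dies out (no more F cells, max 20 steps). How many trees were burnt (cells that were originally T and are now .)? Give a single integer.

Answer: 23

Derivation:
Step 1: +8 fires, +2 burnt (F count now 8)
Step 2: +4 fires, +8 burnt (F count now 4)
Step 3: +4 fires, +4 burnt (F count now 4)
Step 4: +3 fires, +4 burnt (F count now 3)
Step 5: +3 fires, +3 burnt (F count now 3)
Step 6: +1 fires, +3 burnt (F count now 1)
Step 7: +0 fires, +1 burnt (F count now 0)
Fire out after step 7
Initially T: 24, now '.': 35
Total burnt (originally-T cells now '.'): 23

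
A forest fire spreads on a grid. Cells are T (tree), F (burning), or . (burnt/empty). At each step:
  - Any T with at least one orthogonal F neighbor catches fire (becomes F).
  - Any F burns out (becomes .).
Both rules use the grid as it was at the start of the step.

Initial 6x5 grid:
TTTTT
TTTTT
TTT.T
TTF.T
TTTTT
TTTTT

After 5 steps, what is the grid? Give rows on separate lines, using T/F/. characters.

Step 1: 3 trees catch fire, 1 burn out
  TTTTT
  TTTTT
  TTF.T
  TF..T
  TTFTT
  TTTTT
Step 2: 6 trees catch fire, 3 burn out
  TTTTT
  TTFTT
  TF..T
  F...T
  TF.FT
  TTFTT
Step 3: 8 trees catch fire, 6 burn out
  TTFTT
  TF.FT
  F...T
  ....T
  F...F
  TF.FT
Step 4: 7 trees catch fire, 8 burn out
  TF.FT
  F...F
  ....T
  ....F
  .....
  F...F
Step 5: 3 trees catch fire, 7 burn out
  F...F
  .....
  ....F
  .....
  .....
  .....

F...F
.....
....F
.....
.....
.....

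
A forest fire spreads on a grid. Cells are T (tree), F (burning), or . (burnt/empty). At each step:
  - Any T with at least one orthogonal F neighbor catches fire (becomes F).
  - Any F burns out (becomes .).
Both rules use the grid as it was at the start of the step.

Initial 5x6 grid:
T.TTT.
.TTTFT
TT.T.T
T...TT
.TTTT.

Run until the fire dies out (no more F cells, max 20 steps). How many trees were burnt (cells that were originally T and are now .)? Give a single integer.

Answer: 18

Derivation:
Step 1: +3 fires, +1 burnt (F count now 3)
Step 2: +4 fires, +3 burnt (F count now 4)
Step 3: +3 fires, +4 burnt (F count now 3)
Step 4: +2 fires, +3 burnt (F count now 2)
Step 5: +2 fires, +2 burnt (F count now 2)
Step 6: +2 fires, +2 burnt (F count now 2)
Step 7: +1 fires, +2 burnt (F count now 1)
Step 8: +1 fires, +1 burnt (F count now 1)
Step 9: +0 fires, +1 burnt (F count now 0)
Fire out after step 9
Initially T: 19, now '.': 29
Total burnt (originally-T cells now '.'): 18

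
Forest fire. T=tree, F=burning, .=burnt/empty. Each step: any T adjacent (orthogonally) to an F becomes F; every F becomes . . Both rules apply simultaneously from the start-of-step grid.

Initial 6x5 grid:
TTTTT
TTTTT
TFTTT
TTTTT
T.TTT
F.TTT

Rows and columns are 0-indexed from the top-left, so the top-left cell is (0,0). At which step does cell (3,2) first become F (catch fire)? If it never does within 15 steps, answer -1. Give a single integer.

Step 1: cell (3,2)='T' (+5 fires, +2 burnt)
Step 2: cell (3,2)='F' (+6 fires, +5 burnt)
  -> target ignites at step 2
Step 3: cell (3,2)='.' (+6 fires, +6 burnt)
Step 4: cell (3,2)='.' (+5 fires, +6 burnt)
Step 5: cell (3,2)='.' (+3 fires, +5 burnt)
Step 6: cell (3,2)='.' (+1 fires, +3 burnt)
Step 7: cell (3,2)='.' (+0 fires, +1 burnt)
  fire out at step 7

2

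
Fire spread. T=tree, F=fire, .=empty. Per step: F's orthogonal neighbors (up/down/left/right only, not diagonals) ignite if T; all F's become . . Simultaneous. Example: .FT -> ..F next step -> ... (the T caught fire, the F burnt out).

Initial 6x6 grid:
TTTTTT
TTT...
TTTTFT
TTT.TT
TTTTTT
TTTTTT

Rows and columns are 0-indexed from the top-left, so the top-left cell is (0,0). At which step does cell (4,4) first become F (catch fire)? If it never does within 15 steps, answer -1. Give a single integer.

Step 1: cell (4,4)='T' (+3 fires, +1 burnt)
Step 2: cell (4,4)='F' (+3 fires, +3 burnt)
  -> target ignites at step 2
Step 3: cell (4,4)='.' (+6 fires, +3 burnt)
Step 4: cell (4,4)='.' (+7 fires, +6 burnt)
Step 5: cell (4,4)='.' (+6 fires, +7 burnt)
Step 6: cell (4,4)='.' (+4 fires, +6 burnt)
Step 7: cell (4,4)='.' (+2 fires, +4 burnt)
Step 8: cell (4,4)='.' (+0 fires, +2 burnt)
  fire out at step 8

2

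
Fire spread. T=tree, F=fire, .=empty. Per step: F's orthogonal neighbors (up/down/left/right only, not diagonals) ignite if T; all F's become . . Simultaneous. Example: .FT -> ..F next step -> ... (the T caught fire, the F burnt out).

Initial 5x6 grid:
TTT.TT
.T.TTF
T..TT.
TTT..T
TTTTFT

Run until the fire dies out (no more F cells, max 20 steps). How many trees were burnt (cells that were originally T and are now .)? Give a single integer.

Step 1: +4 fires, +2 burnt (F count now 4)
Step 2: +5 fires, +4 burnt (F count now 5)
Step 3: +3 fires, +5 burnt (F count now 3)
Step 4: +2 fires, +3 burnt (F count now 2)
Step 5: +1 fires, +2 burnt (F count now 1)
Step 6: +1 fires, +1 burnt (F count now 1)
Step 7: +0 fires, +1 burnt (F count now 0)
Fire out after step 7
Initially T: 20, now '.': 26
Total burnt (originally-T cells now '.'): 16

Answer: 16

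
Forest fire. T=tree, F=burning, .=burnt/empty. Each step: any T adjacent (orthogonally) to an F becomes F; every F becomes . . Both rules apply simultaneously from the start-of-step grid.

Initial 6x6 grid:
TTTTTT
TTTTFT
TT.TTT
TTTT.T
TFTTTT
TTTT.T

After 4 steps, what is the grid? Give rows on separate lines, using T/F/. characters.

Step 1: 8 trees catch fire, 2 burn out
  TTTTFT
  TTTF.F
  TT.TFT
  TFTT.T
  F.FTTT
  TFTT.T
Step 2: 11 trees catch fire, 8 burn out
  TTTF.F
  TTF...
  TF.F.F
  F.FT.T
  ...FTT
  F.FT.T
Step 3: 7 trees catch fire, 11 burn out
  TTF...
  TF....
  F.....
  ...F.F
  ....FT
  ...F.T
Step 4: 3 trees catch fire, 7 burn out
  TF....
  F.....
  ......
  ......
  .....F
  .....T

TF....
F.....
......
......
.....F
.....T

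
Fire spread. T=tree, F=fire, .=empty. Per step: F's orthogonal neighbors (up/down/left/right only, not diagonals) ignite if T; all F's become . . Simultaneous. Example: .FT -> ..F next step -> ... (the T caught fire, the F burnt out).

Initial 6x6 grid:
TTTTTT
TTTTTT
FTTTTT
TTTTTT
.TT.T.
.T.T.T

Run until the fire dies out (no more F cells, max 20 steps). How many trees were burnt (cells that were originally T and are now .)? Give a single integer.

Step 1: +3 fires, +1 burnt (F count now 3)
Step 2: +4 fires, +3 burnt (F count now 4)
Step 3: +5 fires, +4 burnt (F count now 5)
Step 4: +6 fires, +5 burnt (F count now 6)
Step 5: +4 fires, +6 burnt (F count now 4)
Step 6: +4 fires, +4 burnt (F count now 4)
Step 7: +1 fires, +4 burnt (F count now 1)
Step 8: +0 fires, +1 burnt (F count now 0)
Fire out after step 8
Initially T: 29, now '.': 34
Total burnt (originally-T cells now '.'): 27

Answer: 27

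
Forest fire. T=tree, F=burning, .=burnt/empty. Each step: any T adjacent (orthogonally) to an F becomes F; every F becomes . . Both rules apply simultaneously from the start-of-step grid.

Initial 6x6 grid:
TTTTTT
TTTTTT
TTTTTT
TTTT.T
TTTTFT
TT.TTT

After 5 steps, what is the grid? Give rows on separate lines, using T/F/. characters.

Step 1: 3 trees catch fire, 1 burn out
  TTTTTT
  TTTTTT
  TTTTTT
  TTTT.T
  TTTF.F
  TT.TFT
Step 2: 5 trees catch fire, 3 burn out
  TTTTTT
  TTTTTT
  TTTTTT
  TTTF.F
  TTF...
  TT.F.F
Step 3: 4 trees catch fire, 5 burn out
  TTTTTT
  TTTTTT
  TTTFTF
  TTF...
  TF....
  TT....
Step 4: 7 trees catch fire, 4 burn out
  TTTTTT
  TTTFTF
  TTF.F.
  TF....
  F.....
  TF....
Step 5: 7 trees catch fire, 7 burn out
  TTTFTF
  TTF.F.
  TF....
  F.....
  ......
  F.....

TTTFTF
TTF.F.
TF....
F.....
......
F.....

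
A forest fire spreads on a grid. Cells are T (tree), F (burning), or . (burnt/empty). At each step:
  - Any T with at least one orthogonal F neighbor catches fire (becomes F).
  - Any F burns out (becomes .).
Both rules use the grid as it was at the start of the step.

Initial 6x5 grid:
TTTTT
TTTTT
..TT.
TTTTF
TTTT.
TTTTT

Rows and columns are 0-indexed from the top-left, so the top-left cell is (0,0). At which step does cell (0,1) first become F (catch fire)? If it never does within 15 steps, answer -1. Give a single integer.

Step 1: cell (0,1)='T' (+1 fires, +1 burnt)
Step 2: cell (0,1)='T' (+3 fires, +1 burnt)
Step 3: cell (0,1)='T' (+5 fires, +3 burnt)
Step 4: cell (0,1)='T' (+7 fires, +5 burnt)
Step 5: cell (0,1)='T' (+5 fires, +7 burnt)
Step 6: cell (0,1)='F' (+3 fires, +5 burnt)
  -> target ignites at step 6
Step 7: cell (0,1)='.' (+1 fires, +3 burnt)
Step 8: cell (0,1)='.' (+0 fires, +1 burnt)
  fire out at step 8

6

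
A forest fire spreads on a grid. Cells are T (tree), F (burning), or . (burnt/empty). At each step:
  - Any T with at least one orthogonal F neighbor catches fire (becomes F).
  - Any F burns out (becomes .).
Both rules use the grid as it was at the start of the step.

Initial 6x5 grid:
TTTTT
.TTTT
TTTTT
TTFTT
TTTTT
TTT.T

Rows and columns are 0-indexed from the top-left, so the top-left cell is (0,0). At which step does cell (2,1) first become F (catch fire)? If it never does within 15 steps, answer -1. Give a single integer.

Step 1: cell (2,1)='T' (+4 fires, +1 burnt)
Step 2: cell (2,1)='F' (+8 fires, +4 burnt)
  -> target ignites at step 2
Step 3: cell (2,1)='.' (+8 fires, +8 burnt)
Step 4: cell (2,1)='.' (+5 fires, +8 burnt)
Step 5: cell (2,1)='.' (+2 fires, +5 burnt)
Step 6: cell (2,1)='.' (+0 fires, +2 burnt)
  fire out at step 6

2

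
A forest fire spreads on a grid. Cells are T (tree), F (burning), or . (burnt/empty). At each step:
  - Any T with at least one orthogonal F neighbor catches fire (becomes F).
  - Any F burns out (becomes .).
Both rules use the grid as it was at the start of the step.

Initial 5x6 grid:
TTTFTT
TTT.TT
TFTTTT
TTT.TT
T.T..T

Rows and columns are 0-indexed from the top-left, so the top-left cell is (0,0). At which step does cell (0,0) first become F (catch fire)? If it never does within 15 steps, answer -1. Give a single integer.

Step 1: cell (0,0)='T' (+6 fires, +2 burnt)
Step 2: cell (0,0)='T' (+8 fires, +6 burnt)
Step 3: cell (0,0)='F' (+5 fires, +8 burnt)
  -> target ignites at step 3
Step 4: cell (0,0)='.' (+2 fires, +5 burnt)
Step 5: cell (0,0)='.' (+1 fires, +2 burnt)
Step 6: cell (0,0)='.' (+1 fires, +1 burnt)
Step 7: cell (0,0)='.' (+0 fires, +1 burnt)
  fire out at step 7

3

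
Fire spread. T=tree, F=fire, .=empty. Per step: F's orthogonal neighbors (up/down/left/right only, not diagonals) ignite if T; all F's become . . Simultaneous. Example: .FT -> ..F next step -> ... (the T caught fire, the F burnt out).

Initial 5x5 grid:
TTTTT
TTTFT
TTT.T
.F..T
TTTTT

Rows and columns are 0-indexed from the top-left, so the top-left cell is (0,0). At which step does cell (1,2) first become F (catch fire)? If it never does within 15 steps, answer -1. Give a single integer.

Step 1: cell (1,2)='F' (+5 fires, +2 burnt)
  -> target ignites at step 1
Step 2: cell (1,2)='.' (+8 fires, +5 burnt)
Step 3: cell (1,2)='.' (+4 fires, +8 burnt)
Step 4: cell (1,2)='.' (+2 fires, +4 burnt)
Step 5: cell (1,2)='.' (+0 fires, +2 burnt)
  fire out at step 5

1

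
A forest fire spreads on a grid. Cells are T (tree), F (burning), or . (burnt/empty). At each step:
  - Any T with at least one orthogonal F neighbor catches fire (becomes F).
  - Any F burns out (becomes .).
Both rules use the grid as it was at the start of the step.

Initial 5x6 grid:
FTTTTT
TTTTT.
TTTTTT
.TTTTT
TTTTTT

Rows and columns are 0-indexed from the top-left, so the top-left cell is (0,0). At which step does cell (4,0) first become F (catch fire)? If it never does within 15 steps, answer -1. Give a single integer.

Step 1: cell (4,0)='T' (+2 fires, +1 burnt)
Step 2: cell (4,0)='T' (+3 fires, +2 burnt)
Step 3: cell (4,0)='T' (+3 fires, +3 burnt)
Step 4: cell (4,0)='T' (+4 fires, +3 burnt)
Step 5: cell (4,0)='T' (+5 fires, +4 burnt)
Step 6: cell (4,0)='F' (+4 fires, +5 burnt)
  -> target ignites at step 6
Step 7: cell (4,0)='.' (+3 fires, +4 burnt)
Step 8: cell (4,0)='.' (+2 fires, +3 burnt)
Step 9: cell (4,0)='.' (+1 fires, +2 burnt)
Step 10: cell (4,0)='.' (+0 fires, +1 burnt)
  fire out at step 10

6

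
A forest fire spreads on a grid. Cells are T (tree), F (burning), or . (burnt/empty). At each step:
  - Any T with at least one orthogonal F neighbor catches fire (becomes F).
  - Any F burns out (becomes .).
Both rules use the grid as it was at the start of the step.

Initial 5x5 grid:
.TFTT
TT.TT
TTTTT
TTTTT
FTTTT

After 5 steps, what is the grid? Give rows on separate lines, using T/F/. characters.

Step 1: 4 trees catch fire, 2 burn out
  .F.FT
  TT.TT
  TTTTT
  FTTTT
  .FTTT
Step 2: 6 trees catch fire, 4 burn out
  ....F
  TF.FT
  FTTTT
  .FTTT
  ..FTT
Step 3: 6 trees catch fire, 6 burn out
  .....
  F...F
  .FTFT
  ..FTT
  ...FT
Step 4: 4 trees catch fire, 6 burn out
  .....
  .....
  ..F.F
  ...FT
  ....F
Step 5: 1 trees catch fire, 4 burn out
  .....
  .....
  .....
  ....F
  .....

.....
.....
.....
....F
.....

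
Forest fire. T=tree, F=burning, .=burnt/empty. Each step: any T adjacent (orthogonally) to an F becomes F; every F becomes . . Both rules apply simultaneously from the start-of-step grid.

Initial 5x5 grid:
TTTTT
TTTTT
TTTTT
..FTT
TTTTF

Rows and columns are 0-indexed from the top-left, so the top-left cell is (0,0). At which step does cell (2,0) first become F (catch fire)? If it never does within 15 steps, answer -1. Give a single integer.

Step 1: cell (2,0)='T' (+5 fires, +2 burnt)
Step 2: cell (2,0)='T' (+5 fires, +5 burnt)
Step 3: cell (2,0)='F' (+6 fires, +5 burnt)
  -> target ignites at step 3
Step 4: cell (2,0)='.' (+4 fires, +6 burnt)
Step 5: cell (2,0)='.' (+1 fires, +4 burnt)
Step 6: cell (2,0)='.' (+0 fires, +1 burnt)
  fire out at step 6

3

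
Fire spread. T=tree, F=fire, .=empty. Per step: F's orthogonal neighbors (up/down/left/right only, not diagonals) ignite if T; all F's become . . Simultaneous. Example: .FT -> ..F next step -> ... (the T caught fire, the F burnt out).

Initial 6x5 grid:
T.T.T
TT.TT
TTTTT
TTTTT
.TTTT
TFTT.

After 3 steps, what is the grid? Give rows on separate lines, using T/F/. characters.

Step 1: 3 trees catch fire, 1 burn out
  T.T.T
  TT.TT
  TTTTT
  TTTTT
  .FTTT
  F.FT.
Step 2: 3 trees catch fire, 3 burn out
  T.T.T
  TT.TT
  TTTTT
  TFTTT
  ..FTT
  ...F.
Step 3: 4 trees catch fire, 3 burn out
  T.T.T
  TT.TT
  TFTTT
  F.FTT
  ...FT
  .....

T.T.T
TT.TT
TFTTT
F.FTT
...FT
.....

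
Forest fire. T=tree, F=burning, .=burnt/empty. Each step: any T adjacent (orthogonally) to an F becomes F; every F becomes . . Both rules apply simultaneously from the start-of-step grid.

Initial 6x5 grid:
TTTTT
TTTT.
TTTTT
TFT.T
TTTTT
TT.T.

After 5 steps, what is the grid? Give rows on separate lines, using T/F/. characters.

Step 1: 4 trees catch fire, 1 burn out
  TTTTT
  TTTT.
  TFTTT
  F.F.T
  TFTTT
  TT.T.
Step 2: 6 trees catch fire, 4 burn out
  TTTTT
  TFTT.
  F.FTT
  ....T
  F.FTT
  TF.T.
Step 3: 6 trees catch fire, 6 burn out
  TFTTT
  F.FT.
  ...FT
  ....T
  ...FT
  F..T.
Step 4: 6 trees catch fire, 6 burn out
  F.FTT
  ...F.
  ....F
  ....T
  ....F
  ...F.
Step 5: 2 trees catch fire, 6 burn out
  ...FT
  .....
  .....
  ....F
  .....
  .....

...FT
.....
.....
....F
.....
.....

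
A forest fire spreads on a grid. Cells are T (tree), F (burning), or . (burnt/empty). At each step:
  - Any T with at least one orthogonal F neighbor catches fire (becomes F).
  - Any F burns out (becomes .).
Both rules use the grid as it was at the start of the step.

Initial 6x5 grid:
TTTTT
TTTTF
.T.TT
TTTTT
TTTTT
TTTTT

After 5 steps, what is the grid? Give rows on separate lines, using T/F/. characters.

Step 1: 3 trees catch fire, 1 burn out
  TTTTF
  TTTF.
  .T.TF
  TTTTT
  TTTTT
  TTTTT
Step 2: 4 trees catch fire, 3 burn out
  TTTF.
  TTF..
  .T.F.
  TTTTF
  TTTTT
  TTTTT
Step 3: 4 trees catch fire, 4 burn out
  TTF..
  TF...
  .T...
  TTTF.
  TTTTF
  TTTTT
Step 4: 6 trees catch fire, 4 burn out
  TF...
  F....
  .F...
  TTF..
  TTTF.
  TTTTF
Step 5: 4 trees catch fire, 6 burn out
  F....
  .....
  .....
  TF...
  TTF..
  TTTF.

F....
.....
.....
TF...
TTF..
TTTF.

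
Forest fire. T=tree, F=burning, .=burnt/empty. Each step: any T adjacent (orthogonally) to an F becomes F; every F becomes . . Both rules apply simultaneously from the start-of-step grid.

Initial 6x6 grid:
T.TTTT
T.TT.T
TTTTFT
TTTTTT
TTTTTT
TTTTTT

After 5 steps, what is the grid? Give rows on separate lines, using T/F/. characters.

Step 1: 3 trees catch fire, 1 burn out
  T.TTTT
  T.TT.T
  TTTF.F
  TTTTFT
  TTTTTT
  TTTTTT
Step 2: 6 trees catch fire, 3 burn out
  T.TTTT
  T.TF.F
  TTF...
  TTTF.F
  TTTTFT
  TTTTTT
Step 3: 8 trees catch fire, 6 burn out
  T.TFTF
  T.F...
  TF....
  TTF...
  TTTF.F
  TTTTFT
Step 4: 7 trees catch fire, 8 burn out
  T.F.F.
  T.....
  F.....
  TF....
  TTF...
  TTTF.F
Step 5: 4 trees catch fire, 7 burn out
  T.....
  F.....
  ......
  F.....
  TF....
  TTF...

T.....
F.....
......
F.....
TF....
TTF...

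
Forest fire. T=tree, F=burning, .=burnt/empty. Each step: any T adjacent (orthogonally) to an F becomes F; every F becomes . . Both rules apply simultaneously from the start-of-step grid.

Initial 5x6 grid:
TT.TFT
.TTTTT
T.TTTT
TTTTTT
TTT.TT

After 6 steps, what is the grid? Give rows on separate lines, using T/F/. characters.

Step 1: 3 trees catch fire, 1 burn out
  TT.F.F
  .TTTFT
  T.TTTT
  TTTTTT
  TTT.TT
Step 2: 3 trees catch fire, 3 burn out
  TT....
  .TTF.F
  T.TTFT
  TTTTTT
  TTT.TT
Step 3: 4 trees catch fire, 3 burn out
  TT....
  .TF...
  T.TF.F
  TTTTFT
  TTT.TT
Step 4: 5 trees catch fire, 4 burn out
  TT....
  .F....
  T.F...
  TTTF.F
  TTT.FT
Step 5: 3 trees catch fire, 5 burn out
  TF....
  ......
  T.....
  TTF...
  TTT..F
Step 6: 3 trees catch fire, 3 burn out
  F.....
  ......
  T.....
  TF....
  TTF...

F.....
......
T.....
TF....
TTF...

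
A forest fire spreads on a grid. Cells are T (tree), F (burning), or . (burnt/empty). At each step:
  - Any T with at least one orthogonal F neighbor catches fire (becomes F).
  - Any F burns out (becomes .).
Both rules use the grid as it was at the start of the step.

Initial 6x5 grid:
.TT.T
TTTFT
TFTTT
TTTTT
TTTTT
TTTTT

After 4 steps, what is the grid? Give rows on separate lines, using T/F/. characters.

Step 1: 7 trees catch fire, 2 burn out
  .TT.T
  TFF.F
  F.FFT
  TFTTT
  TTTTT
  TTTTT
Step 2: 9 trees catch fire, 7 burn out
  .FF.F
  F....
  ....F
  F.FFT
  TFTTT
  TTTTT
Step 3: 5 trees catch fire, 9 burn out
  .....
  .....
  .....
  ....F
  F.FFT
  TFTTT
Step 4: 4 trees catch fire, 5 burn out
  .....
  .....
  .....
  .....
  ....F
  F.FFT

.....
.....
.....
.....
....F
F.FFT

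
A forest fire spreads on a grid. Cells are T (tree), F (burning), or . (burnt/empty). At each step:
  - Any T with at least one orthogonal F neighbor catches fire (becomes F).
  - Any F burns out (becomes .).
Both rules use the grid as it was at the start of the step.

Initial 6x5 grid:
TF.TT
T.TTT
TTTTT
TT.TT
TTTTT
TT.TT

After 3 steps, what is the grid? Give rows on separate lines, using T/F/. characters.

Step 1: 1 trees catch fire, 1 burn out
  F..TT
  T.TTT
  TTTTT
  TT.TT
  TTTTT
  TT.TT
Step 2: 1 trees catch fire, 1 burn out
  ...TT
  F.TTT
  TTTTT
  TT.TT
  TTTTT
  TT.TT
Step 3: 1 trees catch fire, 1 burn out
  ...TT
  ..TTT
  FTTTT
  TT.TT
  TTTTT
  TT.TT

...TT
..TTT
FTTTT
TT.TT
TTTTT
TT.TT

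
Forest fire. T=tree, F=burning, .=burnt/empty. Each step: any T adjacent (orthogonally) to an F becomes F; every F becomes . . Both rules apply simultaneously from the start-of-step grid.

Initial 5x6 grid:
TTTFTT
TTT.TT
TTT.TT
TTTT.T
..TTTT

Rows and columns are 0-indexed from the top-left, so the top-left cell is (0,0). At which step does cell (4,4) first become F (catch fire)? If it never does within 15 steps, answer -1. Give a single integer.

Step 1: cell (4,4)='T' (+2 fires, +1 burnt)
Step 2: cell (4,4)='T' (+4 fires, +2 burnt)
Step 3: cell (4,4)='T' (+5 fires, +4 burnt)
Step 4: cell (4,4)='T' (+4 fires, +5 burnt)
Step 5: cell (4,4)='T' (+5 fires, +4 burnt)
Step 6: cell (4,4)='T' (+3 fires, +5 burnt)
Step 7: cell (4,4)='F' (+1 fires, +3 burnt)
  -> target ignites at step 7
Step 8: cell (4,4)='.' (+0 fires, +1 burnt)
  fire out at step 8

7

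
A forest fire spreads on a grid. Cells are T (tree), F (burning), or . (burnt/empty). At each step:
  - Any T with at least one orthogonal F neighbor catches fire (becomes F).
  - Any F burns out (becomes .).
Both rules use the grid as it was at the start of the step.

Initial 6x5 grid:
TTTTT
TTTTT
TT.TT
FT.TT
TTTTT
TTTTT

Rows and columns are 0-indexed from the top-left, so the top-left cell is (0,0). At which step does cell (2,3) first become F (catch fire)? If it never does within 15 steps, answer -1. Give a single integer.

Step 1: cell (2,3)='T' (+3 fires, +1 burnt)
Step 2: cell (2,3)='T' (+4 fires, +3 burnt)
Step 3: cell (2,3)='T' (+4 fires, +4 burnt)
Step 4: cell (2,3)='T' (+4 fires, +4 burnt)
Step 5: cell (2,3)='T' (+5 fires, +4 burnt)
Step 6: cell (2,3)='F' (+5 fires, +5 burnt)
  -> target ignites at step 6
Step 7: cell (2,3)='.' (+2 fires, +5 burnt)
Step 8: cell (2,3)='.' (+0 fires, +2 burnt)
  fire out at step 8

6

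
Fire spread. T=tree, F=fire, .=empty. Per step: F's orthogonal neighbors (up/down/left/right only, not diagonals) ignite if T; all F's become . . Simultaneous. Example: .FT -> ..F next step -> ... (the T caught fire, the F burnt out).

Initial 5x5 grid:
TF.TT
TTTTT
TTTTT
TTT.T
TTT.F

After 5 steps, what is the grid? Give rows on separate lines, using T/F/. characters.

Step 1: 3 trees catch fire, 2 burn out
  F..TT
  TFTTT
  TTTTT
  TTT.F
  TTT..
Step 2: 4 trees catch fire, 3 burn out
  ...TT
  F.FTT
  TFTTF
  TTT..
  TTT..
Step 3: 6 trees catch fire, 4 burn out
  ...TT
  ...FF
  F.FF.
  TFT..
  TTT..
Step 4: 5 trees catch fire, 6 burn out
  ...FF
  .....
  .....
  F.F..
  TFT..
Step 5: 2 trees catch fire, 5 burn out
  .....
  .....
  .....
  .....
  F.F..

.....
.....
.....
.....
F.F..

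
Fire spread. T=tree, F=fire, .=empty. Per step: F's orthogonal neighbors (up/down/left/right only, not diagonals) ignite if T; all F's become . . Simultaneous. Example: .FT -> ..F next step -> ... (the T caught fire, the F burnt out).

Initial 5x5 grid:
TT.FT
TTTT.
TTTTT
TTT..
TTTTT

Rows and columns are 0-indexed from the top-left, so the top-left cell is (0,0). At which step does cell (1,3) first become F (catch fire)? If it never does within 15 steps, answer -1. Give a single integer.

Step 1: cell (1,3)='F' (+2 fires, +1 burnt)
  -> target ignites at step 1
Step 2: cell (1,3)='.' (+2 fires, +2 burnt)
Step 3: cell (1,3)='.' (+3 fires, +2 burnt)
Step 4: cell (1,3)='.' (+4 fires, +3 burnt)
Step 5: cell (1,3)='.' (+4 fires, +4 burnt)
Step 6: cell (1,3)='.' (+3 fires, +4 burnt)
Step 7: cell (1,3)='.' (+2 fires, +3 burnt)
Step 8: cell (1,3)='.' (+0 fires, +2 burnt)
  fire out at step 8

1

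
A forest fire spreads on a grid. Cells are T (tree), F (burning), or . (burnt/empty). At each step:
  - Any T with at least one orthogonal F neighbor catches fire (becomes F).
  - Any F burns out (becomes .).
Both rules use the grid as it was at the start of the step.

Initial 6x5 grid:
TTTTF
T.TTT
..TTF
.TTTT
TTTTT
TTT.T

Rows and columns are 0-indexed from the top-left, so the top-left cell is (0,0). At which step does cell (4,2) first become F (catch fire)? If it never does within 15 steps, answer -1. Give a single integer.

Step 1: cell (4,2)='T' (+4 fires, +2 burnt)
Step 2: cell (4,2)='T' (+5 fires, +4 burnt)
Step 3: cell (4,2)='T' (+5 fires, +5 burnt)
Step 4: cell (4,2)='F' (+3 fires, +5 burnt)
  -> target ignites at step 4
Step 5: cell (4,2)='.' (+3 fires, +3 burnt)
Step 6: cell (4,2)='.' (+2 fires, +3 burnt)
Step 7: cell (4,2)='.' (+1 fires, +2 burnt)
Step 8: cell (4,2)='.' (+0 fires, +1 burnt)
  fire out at step 8

4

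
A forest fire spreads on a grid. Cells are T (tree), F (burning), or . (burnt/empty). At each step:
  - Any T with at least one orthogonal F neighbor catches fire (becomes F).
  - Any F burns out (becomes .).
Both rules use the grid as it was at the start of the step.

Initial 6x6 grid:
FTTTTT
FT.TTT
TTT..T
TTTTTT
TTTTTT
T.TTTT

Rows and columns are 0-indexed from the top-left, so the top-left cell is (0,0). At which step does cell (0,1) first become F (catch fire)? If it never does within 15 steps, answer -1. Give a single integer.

Step 1: cell (0,1)='F' (+3 fires, +2 burnt)
  -> target ignites at step 1
Step 2: cell (0,1)='.' (+3 fires, +3 burnt)
Step 3: cell (0,1)='.' (+4 fires, +3 burnt)
Step 4: cell (0,1)='.' (+5 fires, +4 burnt)
Step 5: cell (0,1)='.' (+4 fires, +5 burnt)
Step 6: cell (0,1)='.' (+4 fires, +4 burnt)
Step 7: cell (0,1)='.' (+4 fires, +4 burnt)
Step 8: cell (0,1)='.' (+2 fires, +4 burnt)
Step 9: cell (0,1)='.' (+1 fires, +2 burnt)
Step 10: cell (0,1)='.' (+0 fires, +1 burnt)
  fire out at step 10

1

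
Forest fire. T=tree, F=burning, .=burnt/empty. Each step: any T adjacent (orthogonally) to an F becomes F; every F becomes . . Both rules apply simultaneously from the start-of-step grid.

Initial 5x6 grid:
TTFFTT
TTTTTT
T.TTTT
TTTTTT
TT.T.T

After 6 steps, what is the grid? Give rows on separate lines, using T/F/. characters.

Step 1: 4 trees catch fire, 2 burn out
  TF..FT
  TTFFTT
  T.TTTT
  TTTTTT
  TT.T.T
Step 2: 6 trees catch fire, 4 burn out
  F....F
  TF..FT
  T.FFTT
  TTTTTT
  TT.T.T
Step 3: 5 trees catch fire, 6 burn out
  ......
  F....F
  T...FT
  TTFFTT
  TT.T.T
Step 4: 5 trees catch fire, 5 burn out
  ......
  ......
  F....F
  TF..FT
  TT.F.T
Step 5: 3 trees catch fire, 5 burn out
  ......
  ......
  ......
  F....F
  TF...T
Step 6: 2 trees catch fire, 3 burn out
  ......
  ......
  ......
  ......
  F....F

......
......
......
......
F....F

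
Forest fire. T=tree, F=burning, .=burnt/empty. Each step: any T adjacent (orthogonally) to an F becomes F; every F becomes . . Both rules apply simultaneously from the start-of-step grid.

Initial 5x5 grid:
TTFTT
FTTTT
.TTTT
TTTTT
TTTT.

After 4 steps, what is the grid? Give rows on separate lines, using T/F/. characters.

Step 1: 5 trees catch fire, 2 burn out
  FF.FT
  .FFTT
  .TTTT
  TTTTT
  TTTT.
Step 2: 4 trees catch fire, 5 burn out
  ....F
  ...FT
  .FFTT
  TTTTT
  TTTT.
Step 3: 4 trees catch fire, 4 burn out
  .....
  ....F
  ...FT
  TFFTT
  TTTT.
Step 4: 5 trees catch fire, 4 burn out
  .....
  .....
  ....F
  F..FT
  TFFT.

.....
.....
....F
F..FT
TFFT.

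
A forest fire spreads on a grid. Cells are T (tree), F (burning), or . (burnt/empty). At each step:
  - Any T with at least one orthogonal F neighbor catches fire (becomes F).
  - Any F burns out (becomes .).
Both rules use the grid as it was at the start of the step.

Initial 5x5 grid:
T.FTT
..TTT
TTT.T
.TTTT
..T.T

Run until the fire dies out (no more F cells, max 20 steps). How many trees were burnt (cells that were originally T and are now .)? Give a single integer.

Step 1: +2 fires, +1 burnt (F count now 2)
Step 2: +3 fires, +2 burnt (F count now 3)
Step 3: +3 fires, +3 burnt (F count now 3)
Step 4: +5 fires, +3 burnt (F count now 5)
Step 5: +1 fires, +5 burnt (F count now 1)
Step 6: +1 fires, +1 burnt (F count now 1)
Step 7: +0 fires, +1 burnt (F count now 0)
Fire out after step 7
Initially T: 16, now '.': 24
Total burnt (originally-T cells now '.'): 15

Answer: 15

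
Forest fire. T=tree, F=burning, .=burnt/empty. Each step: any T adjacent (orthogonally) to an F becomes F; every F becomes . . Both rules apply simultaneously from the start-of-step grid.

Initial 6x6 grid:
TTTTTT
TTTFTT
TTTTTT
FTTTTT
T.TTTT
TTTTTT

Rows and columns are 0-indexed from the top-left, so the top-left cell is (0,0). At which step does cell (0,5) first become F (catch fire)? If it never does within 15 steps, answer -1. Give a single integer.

Step 1: cell (0,5)='T' (+7 fires, +2 burnt)
Step 2: cell (0,5)='T' (+11 fires, +7 burnt)
Step 3: cell (0,5)='F' (+8 fires, +11 burnt)
  -> target ignites at step 3
Step 4: cell (0,5)='.' (+4 fires, +8 burnt)
Step 5: cell (0,5)='.' (+2 fires, +4 burnt)
Step 6: cell (0,5)='.' (+1 fires, +2 burnt)
Step 7: cell (0,5)='.' (+0 fires, +1 burnt)
  fire out at step 7

3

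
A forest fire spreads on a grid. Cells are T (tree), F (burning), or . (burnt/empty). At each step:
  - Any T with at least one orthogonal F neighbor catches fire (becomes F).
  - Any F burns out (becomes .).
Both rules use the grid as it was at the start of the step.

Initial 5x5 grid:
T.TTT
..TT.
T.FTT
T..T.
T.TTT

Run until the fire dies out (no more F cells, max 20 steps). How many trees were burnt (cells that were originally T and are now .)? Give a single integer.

Step 1: +2 fires, +1 burnt (F count now 2)
Step 2: +4 fires, +2 burnt (F count now 4)
Step 3: +2 fires, +4 burnt (F count now 2)
Step 4: +3 fires, +2 burnt (F count now 3)
Step 5: +0 fires, +3 burnt (F count now 0)
Fire out after step 5
Initially T: 15, now '.': 21
Total burnt (originally-T cells now '.'): 11

Answer: 11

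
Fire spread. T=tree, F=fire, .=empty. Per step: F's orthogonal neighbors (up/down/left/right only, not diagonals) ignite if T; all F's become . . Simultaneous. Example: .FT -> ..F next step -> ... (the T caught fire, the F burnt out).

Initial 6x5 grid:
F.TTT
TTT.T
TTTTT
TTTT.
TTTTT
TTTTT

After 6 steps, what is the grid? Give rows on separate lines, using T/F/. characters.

Step 1: 1 trees catch fire, 1 burn out
  ..TTT
  FTT.T
  TTTTT
  TTTT.
  TTTTT
  TTTTT
Step 2: 2 trees catch fire, 1 burn out
  ..TTT
  .FT.T
  FTTTT
  TTTT.
  TTTTT
  TTTTT
Step 3: 3 trees catch fire, 2 burn out
  ..TTT
  ..F.T
  .FTTT
  FTTT.
  TTTTT
  TTTTT
Step 4: 4 trees catch fire, 3 burn out
  ..FTT
  ....T
  ..FTT
  .FTT.
  FTTTT
  TTTTT
Step 5: 5 trees catch fire, 4 burn out
  ...FT
  ....T
  ...FT
  ..FT.
  .FTTT
  FTTTT
Step 6: 5 trees catch fire, 5 burn out
  ....F
  ....T
  ....F
  ...F.
  ..FTT
  .FTTT

....F
....T
....F
...F.
..FTT
.FTTT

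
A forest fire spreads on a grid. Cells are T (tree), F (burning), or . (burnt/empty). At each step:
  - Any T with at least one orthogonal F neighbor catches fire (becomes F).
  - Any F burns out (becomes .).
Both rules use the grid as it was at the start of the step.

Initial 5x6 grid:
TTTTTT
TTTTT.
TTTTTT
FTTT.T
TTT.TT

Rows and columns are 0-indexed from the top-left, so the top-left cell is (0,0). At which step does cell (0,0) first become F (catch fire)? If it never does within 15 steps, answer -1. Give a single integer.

Step 1: cell (0,0)='T' (+3 fires, +1 burnt)
Step 2: cell (0,0)='T' (+4 fires, +3 burnt)
Step 3: cell (0,0)='F' (+5 fires, +4 burnt)
  -> target ignites at step 3
Step 4: cell (0,0)='.' (+3 fires, +5 burnt)
Step 5: cell (0,0)='.' (+3 fires, +3 burnt)
Step 6: cell (0,0)='.' (+3 fires, +3 burnt)
Step 7: cell (0,0)='.' (+2 fires, +3 burnt)
Step 8: cell (0,0)='.' (+2 fires, +2 burnt)
Step 9: cell (0,0)='.' (+1 fires, +2 burnt)
Step 10: cell (0,0)='.' (+0 fires, +1 burnt)
  fire out at step 10

3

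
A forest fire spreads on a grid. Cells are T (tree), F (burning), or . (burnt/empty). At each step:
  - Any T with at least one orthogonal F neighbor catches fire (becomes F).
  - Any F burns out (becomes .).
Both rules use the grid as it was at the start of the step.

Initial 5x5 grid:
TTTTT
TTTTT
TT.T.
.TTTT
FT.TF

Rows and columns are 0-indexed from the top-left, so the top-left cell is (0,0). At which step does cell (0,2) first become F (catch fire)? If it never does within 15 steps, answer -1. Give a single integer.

Step 1: cell (0,2)='T' (+3 fires, +2 burnt)
Step 2: cell (0,2)='T' (+2 fires, +3 burnt)
Step 3: cell (0,2)='T' (+3 fires, +2 burnt)
Step 4: cell (0,2)='T' (+3 fires, +3 burnt)
Step 5: cell (0,2)='T' (+5 fires, +3 burnt)
Step 6: cell (0,2)='F' (+3 fires, +5 burnt)
  -> target ignites at step 6
Step 7: cell (0,2)='.' (+0 fires, +3 burnt)
  fire out at step 7

6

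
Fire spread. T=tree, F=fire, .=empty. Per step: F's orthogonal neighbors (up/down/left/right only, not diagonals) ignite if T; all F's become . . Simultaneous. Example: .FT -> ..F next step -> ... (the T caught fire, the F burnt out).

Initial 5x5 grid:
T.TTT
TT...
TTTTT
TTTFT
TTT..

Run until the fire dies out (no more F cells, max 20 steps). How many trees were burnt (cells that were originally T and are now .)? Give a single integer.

Step 1: +3 fires, +1 burnt (F count now 3)
Step 2: +4 fires, +3 burnt (F count now 4)
Step 3: +3 fires, +4 burnt (F count now 3)
Step 4: +3 fires, +3 burnt (F count now 3)
Step 5: +1 fires, +3 burnt (F count now 1)
Step 6: +1 fires, +1 burnt (F count now 1)
Step 7: +0 fires, +1 burnt (F count now 0)
Fire out after step 7
Initially T: 18, now '.': 22
Total burnt (originally-T cells now '.'): 15

Answer: 15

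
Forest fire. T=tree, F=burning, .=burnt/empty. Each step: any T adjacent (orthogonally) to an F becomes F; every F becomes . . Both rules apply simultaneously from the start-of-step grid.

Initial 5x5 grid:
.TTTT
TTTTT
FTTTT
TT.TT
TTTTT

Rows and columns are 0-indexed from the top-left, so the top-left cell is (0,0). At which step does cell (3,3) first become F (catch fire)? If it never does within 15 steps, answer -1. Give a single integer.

Step 1: cell (3,3)='T' (+3 fires, +1 burnt)
Step 2: cell (3,3)='T' (+4 fires, +3 burnt)
Step 3: cell (3,3)='T' (+4 fires, +4 burnt)
Step 4: cell (3,3)='F' (+5 fires, +4 burnt)
  -> target ignites at step 4
Step 5: cell (3,3)='.' (+4 fires, +5 burnt)
Step 6: cell (3,3)='.' (+2 fires, +4 burnt)
Step 7: cell (3,3)='.' (+0 fires, +2 burnt)
  fire out at step 7

4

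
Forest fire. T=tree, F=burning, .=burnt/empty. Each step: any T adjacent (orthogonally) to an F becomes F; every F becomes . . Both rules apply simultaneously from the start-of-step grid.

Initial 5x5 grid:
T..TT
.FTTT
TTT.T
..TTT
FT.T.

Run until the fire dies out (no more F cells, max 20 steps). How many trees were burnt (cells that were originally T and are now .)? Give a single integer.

Step 1: +3 fires, +2 burnt (F count now 3)
Step 2: +3 fires, +3 burnt (F count now 3)
Step 3: +3 fires, +3 burnt (F count now 3)
Step 4: +3 fires, +3 burnt (F count now 3)
Step 5: +2 fires, +3 burnt (F count now 2)
Step 6: +0 fires, +2 burnt (F count now 0)
Fire out after step 6
Initially T: 15, now '.': 24
Total burnt (originally-T cells now '.'): 14

Answer: 14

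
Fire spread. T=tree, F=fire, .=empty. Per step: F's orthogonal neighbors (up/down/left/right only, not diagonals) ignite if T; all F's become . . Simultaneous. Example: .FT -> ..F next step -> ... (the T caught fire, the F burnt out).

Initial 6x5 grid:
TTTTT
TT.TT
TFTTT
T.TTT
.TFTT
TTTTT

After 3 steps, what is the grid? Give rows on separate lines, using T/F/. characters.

Step 1: 7 trees catch fire, 2 burn out
  TTTTT
  TF.TT
  F.FTT
  T.FTT
  .F.FT
  TTFTT
Step 2: 8 trees catch fire, 7 burn out
  TFTTT
  F..TT
  ...FT
  F..FT
  ....F
  TF.FT
Step 3: 7 trees catch fire, 8 burn out
  F.FTT
  ...FT
  ....F
  ....F
  .....
  F...F

F.FTT
...FT
....F
....F
.....
F...F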